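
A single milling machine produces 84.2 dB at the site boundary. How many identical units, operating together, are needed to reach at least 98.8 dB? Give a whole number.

Need L₁ + 10·log₁₀ N ≥ 98.8, i.e. log₁₀ N ≥ 1.46.
N ≥ 10^(14.6/10) = 28.840, so N = 29.

29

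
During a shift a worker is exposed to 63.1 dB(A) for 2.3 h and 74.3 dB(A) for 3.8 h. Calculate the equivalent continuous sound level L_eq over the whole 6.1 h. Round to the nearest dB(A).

Weight each interval's intensity by its duration and average over T = 6.1 h:
Σ tᵢ·10^(Lᵢ/10) = 2.3·10^(63.1/10) + 3.8·10^(74.3/10) = 1.070e+08.
L_eq = 10·log₁₀(1.070e+08/6.1) = 72.44 dB(A).

72 dB(A)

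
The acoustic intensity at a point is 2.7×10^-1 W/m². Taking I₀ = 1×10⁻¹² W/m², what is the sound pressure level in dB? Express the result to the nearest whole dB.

L = 10·log₁₀(I/I₀) = 10·log₁₀(2.7×10^-1/10⁻¹²) = 10·log₁₀(2.7×10^11).
L = 10·(0.4314 + 11) = 114.31 dB.

114 dB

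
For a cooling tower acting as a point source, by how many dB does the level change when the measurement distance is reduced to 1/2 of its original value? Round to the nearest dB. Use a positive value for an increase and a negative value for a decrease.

+6 dB

With spherical spreading the level changes by −20·log₁₀(r₂/r₁).
ΔL = −20·log₁₀(0.5) = +6.02 dB.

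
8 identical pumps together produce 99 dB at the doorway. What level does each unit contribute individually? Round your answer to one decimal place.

90.0 dB

For N identical incoherent sources L_total = L₁ + 10·log₁₀ N, so L₁ = 99 − 10·log₁₀(8) = 99 − 9.031.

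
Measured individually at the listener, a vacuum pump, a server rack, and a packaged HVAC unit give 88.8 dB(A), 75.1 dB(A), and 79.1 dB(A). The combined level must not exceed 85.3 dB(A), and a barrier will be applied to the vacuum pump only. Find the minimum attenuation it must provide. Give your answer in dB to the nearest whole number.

The untreated sources together contribute 10^(75.1/10) + 10^(79.1/10) = 1.136e+08, i.e. 80.56 dB(A).
To meet 85.3 dB(A) overall, the treated vacuum pump may contribute at most 10^(85.3/10) − 1.136e+08 = 2.252e+08, i.e. 83.53 dB(A).
Required insertion loss = 88.8 − 83.53 = 5.27 dB.

5 dB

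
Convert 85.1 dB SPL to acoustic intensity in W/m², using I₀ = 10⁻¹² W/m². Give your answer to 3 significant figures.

L = 10·log₁₀(I/I₀) ⇒ I = I₀·10^(L/10) = 10⁻¹² × 10^8.51.

0.000324 W/m²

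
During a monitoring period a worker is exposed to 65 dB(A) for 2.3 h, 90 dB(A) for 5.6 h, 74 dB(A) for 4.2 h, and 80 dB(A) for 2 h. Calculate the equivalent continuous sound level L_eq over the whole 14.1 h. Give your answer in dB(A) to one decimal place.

L_eq = 10·log₁₀[(1/T)·Σ tᵢ·10^(Lᵢ/10)] with T = 14.1 h.
Σ tᵢ·10^(Lᵢ/10) = 2.3·10^(65/10) + 5.6·10^(90/10) + 4.2·10^(74/10) + 2·10^(80/10) = 5.913e+09.
L_eq = 10·log₁₀(5.913e+09/14.1) = 86.23 dB(A).

86.2 dB(A)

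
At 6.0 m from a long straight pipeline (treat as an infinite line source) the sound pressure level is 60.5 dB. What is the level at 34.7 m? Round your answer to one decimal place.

52.9 dB

Line-source attenuation: ΔL = 10·log₁₀(r₂/r₁) = 10·log₁₀(34.7/6.0) = 7.622 dB.
L₂ = 60.5 − 10·log₁₀(34.7/6.0) = 60.5 − 7.622 = 52.88 dB.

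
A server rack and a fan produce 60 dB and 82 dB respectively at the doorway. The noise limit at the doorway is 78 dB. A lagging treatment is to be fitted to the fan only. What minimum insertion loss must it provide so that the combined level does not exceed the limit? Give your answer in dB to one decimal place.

The untreated sources together contribute 10^(60/10) = 1.000e+06, i.e. 60.00 dB.
To meet 78 dB overall, the treated fan may contribute at most 10^(78/10) − 1.000e+06 = 6.210e+07, i.e. 77.93 dB.
Required insertion loss = 82 − 77.93 = 4.07 dB.

4.1 dB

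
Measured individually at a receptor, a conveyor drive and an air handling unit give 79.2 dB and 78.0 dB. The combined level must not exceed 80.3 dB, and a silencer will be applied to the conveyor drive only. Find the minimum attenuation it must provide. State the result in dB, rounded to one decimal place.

The untreated sources together contribute 10^(78.0/10) = 6.310e+07, i.e. 78.00 dB.
To meet 80.3 dB overall, the treated conveyor drive may contribute at most 10^(80.3/10) − 6.310e+07 = 4.406e+07, i.e. 76.44 dB.
So the conveyor drive must be reduced from 79.2 to 76.44 dB: IL = 2.76 dB.

2.8 dB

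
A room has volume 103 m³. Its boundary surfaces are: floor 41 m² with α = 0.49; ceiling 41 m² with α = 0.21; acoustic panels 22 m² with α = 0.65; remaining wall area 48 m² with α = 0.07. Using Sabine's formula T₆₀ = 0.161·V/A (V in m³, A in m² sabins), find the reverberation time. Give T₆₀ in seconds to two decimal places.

Total absorption A = 41·0.49 + 41·0.21 + 22·0.65 + 48·0.07 = 46.36 m² sabins.
T₆₀ = 0.161·V/A = 0.161·103/46.36 = 0.358 s.

0.36 s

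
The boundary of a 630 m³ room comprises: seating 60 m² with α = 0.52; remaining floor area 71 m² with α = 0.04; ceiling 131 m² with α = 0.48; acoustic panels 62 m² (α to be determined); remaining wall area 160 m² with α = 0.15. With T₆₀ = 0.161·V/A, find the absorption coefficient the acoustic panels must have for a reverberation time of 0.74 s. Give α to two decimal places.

0.26

From T₆₀ = 0.161·V/A, the target T₆₀ = 0.74 s needs A = 0.161·630/0.74 = 137.07 m².
Absorption from the other surfaces = 60·0.52 + 71·0.04 + 131·0.48 + 160·0.15 = 120.92 m², so the acoustic panels must supply 16.15 m² over 62 m².
α = 16.15/62 = 0.260.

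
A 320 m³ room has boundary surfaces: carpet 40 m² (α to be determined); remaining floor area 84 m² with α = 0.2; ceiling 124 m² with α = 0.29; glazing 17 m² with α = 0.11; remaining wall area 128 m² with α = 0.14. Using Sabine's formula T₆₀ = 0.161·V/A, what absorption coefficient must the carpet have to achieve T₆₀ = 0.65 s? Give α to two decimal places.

From T₆₀ = 0.161·V/A, the target T₆₀ = 0.65 s needs A = 0.161·320/0.65 = 79.26 m².
Absorption from the other surfaces = 84·0.2 + 124·0.29 + 17·0.11 + 128·0.14 = 72.55 m², so the carpet must supply 6.71 m² over 40 m².
α = 6.71/40 = 0.168.

0.17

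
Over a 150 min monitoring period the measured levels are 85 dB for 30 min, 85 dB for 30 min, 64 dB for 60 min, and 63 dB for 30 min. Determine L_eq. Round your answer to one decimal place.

81.1 dB

L_eq = 10·log₁₀[(1/T)·Σ tᵢ·10^(Lᵢ/10)] with T = 150 min.
Σ tᵢ·10^(Lᵢ/10) = 30·10^(85/10) + 30·10^(85/10) + 60·10^(64/10) + 30·10^(63/10) = 1.918e+10.
L_eq = 10·log₁₀(1.918e+10/150) = 81.07 dB.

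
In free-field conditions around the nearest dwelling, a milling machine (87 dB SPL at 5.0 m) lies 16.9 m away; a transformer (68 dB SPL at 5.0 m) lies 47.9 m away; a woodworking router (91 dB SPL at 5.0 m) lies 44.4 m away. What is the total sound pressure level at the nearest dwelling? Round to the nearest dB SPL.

78 dB SPL

Propagate each source to the receiver with L = L_ref − 20·log₁₀(r/r_ref), then add intensities.
milling machine: 87 − 20·log₁₀(16.9/5.0) = 87 − 10.58 = 76.42 dB SPL.
transformer: 68 − 20·log₁₀(47.9/5.0) = 68 − 19.63 = 48.37 dB SPL.
woodworking router: 91 − 20·log₁₀(44.4/5.0) = 91 − 18.97 = 72.03 dB SPL.
Σ 10^(L/10) = 5.990e+07 → L_total = 10·log₁₀(5.990e+07) = 77.77 dB SPL.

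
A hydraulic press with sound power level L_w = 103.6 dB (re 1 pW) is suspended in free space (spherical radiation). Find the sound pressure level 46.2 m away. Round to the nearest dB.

59 dB

L_p = L_w − 10·log₁₀(4π·r²) with r = 46.2 m.
4π·r² = 2.682e+04 m², 10·log₁₀ of that is 44.285 dB.
L_p = 103.6 − 44.285 = 59.32 dB.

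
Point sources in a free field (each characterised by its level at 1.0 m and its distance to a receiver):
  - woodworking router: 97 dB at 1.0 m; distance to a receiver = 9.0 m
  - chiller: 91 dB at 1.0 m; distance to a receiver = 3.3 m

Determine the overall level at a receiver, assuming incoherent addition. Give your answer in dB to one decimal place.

Propagate each source to the receiver with L = L_ref − 20·log₁₀(r/r_ref), then add intensities.
woodworking router: 97 − 20·log₁₀(9.0/1.0) = 97 − 19.08 = 77.92 dB.
chiller: 91 − 20·log₁₀(3.3/1.0) = 91 − 10.37 = 80.63 dB.
Σ 10^(L/10) = 1.775e+08 → L_total = 10·log₁₀(1.775e+08) = 82.49 dB.

82.5 dB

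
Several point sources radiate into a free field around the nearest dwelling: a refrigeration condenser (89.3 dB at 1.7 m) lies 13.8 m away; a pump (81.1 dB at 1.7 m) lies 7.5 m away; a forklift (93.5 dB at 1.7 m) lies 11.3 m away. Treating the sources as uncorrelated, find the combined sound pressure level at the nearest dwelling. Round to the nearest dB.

Apply inverse-square spreading to bring every level to the receiver, then sum 10^(L/10).
refrigeration condenser: 89.3 − 20·log₁₀(13.8/1.7) = 89.3 − 18.19 = 71.11 dB.
pump: 81.1 − 20·log₁₀(7.5/1.7) = 81.1 − 12.89 = 68.21 dB.
forklift: 93.5 − 20·log₁₀(11.3/1.7) = 93.5 − 16.45 = 77.05 dB.
Σ 10^(L/10) = 7.020e+07 → L_total = 10·log₁₀(7.020e+07) = 78.46 dB.

78 dB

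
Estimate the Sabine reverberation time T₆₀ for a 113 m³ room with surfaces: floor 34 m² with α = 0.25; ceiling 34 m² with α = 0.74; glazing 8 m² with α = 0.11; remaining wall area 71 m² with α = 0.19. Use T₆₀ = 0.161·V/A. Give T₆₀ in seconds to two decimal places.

0.38 s

Total absorption A = 34·0.25 + 34·0.74 + 8·0.11 + 71·0.19 = 48.03 m² sabins.
T₆₀ = 0.161 × 113 / 48.03 = 0.379 s.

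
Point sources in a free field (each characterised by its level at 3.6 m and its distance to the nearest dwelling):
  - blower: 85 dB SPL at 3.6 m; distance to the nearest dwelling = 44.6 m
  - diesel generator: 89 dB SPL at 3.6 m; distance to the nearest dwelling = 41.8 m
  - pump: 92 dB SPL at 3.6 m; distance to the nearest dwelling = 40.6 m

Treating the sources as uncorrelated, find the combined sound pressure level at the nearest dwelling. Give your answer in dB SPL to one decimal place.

Apply inverse-square spreading to bring every level to the receiver, then sum 10^(L/10).
blower: 85 − 20·log₁₀(44.6/3.6) = 85 − 21.86 = 63.14 dB SPL.
diesel generator: 89 − 20·log₁₀(41.8/3.6) = 89 − 21.30 = 67.70 dB SPL.
pump: 92 − 20·log₁₀(40.6/3.6) = 92 − 21.04 = 70.96 dB SPL.
Σ 10^(L/10) = 2.041e+07 → L_total = 10·log₁₀(2.041e+07) = 73.10 dB SPL.

73.1 dB SPL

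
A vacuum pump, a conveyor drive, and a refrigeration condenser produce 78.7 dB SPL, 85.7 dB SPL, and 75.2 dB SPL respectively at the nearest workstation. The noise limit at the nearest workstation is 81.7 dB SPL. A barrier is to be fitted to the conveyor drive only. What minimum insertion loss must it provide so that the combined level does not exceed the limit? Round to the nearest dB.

The untreated sources together contribute 10^(78.7/10) + 10^(75.2/10) = 1.072e+08, i.e. 80.30 dB SPL.
The limit corresponds to 10^(81.7/10) = 1.479e+08; subtracting the fixed part leaves 4.067e+07 for the conveyor drive, i.e. 76.09 dB SPL.
So the conveyor drive must be reduced from 85.7 to 76.09 dB SPL: IL = 9.61 dB.

10 dB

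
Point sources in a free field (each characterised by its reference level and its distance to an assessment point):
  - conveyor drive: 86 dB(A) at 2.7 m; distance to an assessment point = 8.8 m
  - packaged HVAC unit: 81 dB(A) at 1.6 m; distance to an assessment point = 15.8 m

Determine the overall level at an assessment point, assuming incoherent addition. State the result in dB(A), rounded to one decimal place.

75.9 dB(A)

Apply inverse-square spreading to bring every level to the receiver, then sum 10^(L/10).
conveyor drive: 86 − 20·log₁₀(8.8/2.7) = 86 − 10.26 = 75.74 dB(A).
packaged HVAC unit: 81 − 20·log₁₀(15.8/1.6) = 81 − 19.89 = 61.11 dB(A).
Σ 10^(L/10) = 3.877e+07 → L_total = 10·log₁₀(3.877e+07) = 75.88 dB(A).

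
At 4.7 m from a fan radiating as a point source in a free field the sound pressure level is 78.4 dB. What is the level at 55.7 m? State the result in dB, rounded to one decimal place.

56.9 dB

Point-source attenuation: ΔL = 20·log₁₀(r₂/r₁) = 20·log₁₀(55.7/4.7) = 21.475 dB.
L₂ = 78.4 − 20·log₁₀(55.7/4.7) = 78.4 − 21.475 = 56.92 dB.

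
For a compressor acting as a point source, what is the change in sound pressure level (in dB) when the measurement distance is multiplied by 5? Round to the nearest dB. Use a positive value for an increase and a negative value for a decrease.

Point-source spreading: ΔL = −20·log₁₀(r₂/r₁).
ΔL = −20·log₁₀(5) = -13.98 dB.

-14 dB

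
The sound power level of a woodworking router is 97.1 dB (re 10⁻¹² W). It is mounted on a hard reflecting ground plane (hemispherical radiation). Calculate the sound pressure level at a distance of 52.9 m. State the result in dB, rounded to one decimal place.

54.6 dB

L_p = L_w − 10·log₁₀(2π·r²) with r = 52.9 m.
2π·r² = 1.758e+04 m², 10·log₁₀ of that is 42.451 dB.
L_p = 97.1 − 42.451 = 54.65 dB.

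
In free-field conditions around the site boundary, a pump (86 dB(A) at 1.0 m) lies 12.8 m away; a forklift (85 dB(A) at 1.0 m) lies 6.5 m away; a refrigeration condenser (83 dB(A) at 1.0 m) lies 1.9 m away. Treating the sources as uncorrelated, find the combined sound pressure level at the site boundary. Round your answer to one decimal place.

First find each source's level at the receiver (point-source: −20·log₁₀(r/r_ref)), then combine on an intensity basis.
pump: 86 − 20·log₁₀(12.8/1.0) = 86 − 22.14 = 63.86 dB(A).
forklift: 85 − 20·log₁₀(6.5/1.0) = 85 − 16.26 = 68.74 dB(A).
refrigeration condenser: 83 − 20·log₁₀(1.9/1.0) = 83 − 5.58 = 77.42 dB(A).
Σ 10^(L/10) = 6.518e+07 → L_total = 10·log₁₀(6.518e+07) = 78.14 dB(A).

78.1 dB(A)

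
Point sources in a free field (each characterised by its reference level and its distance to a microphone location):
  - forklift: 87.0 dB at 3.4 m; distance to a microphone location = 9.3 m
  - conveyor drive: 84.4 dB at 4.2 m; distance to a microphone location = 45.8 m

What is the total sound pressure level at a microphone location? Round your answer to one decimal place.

First find each source's level at the receiver (point-source: −20·log₁₀(r/r_ref)), then combine on an intensity basis.
forklift: 87.0 − 20·log₁₀(9.3/3.4) = 87.0 − 8.74 = 78.26 dB.
conveyor drive: 84.4 − 20·log₁₀(45.8/4.2) = 84.4 − 20.75 = 63.65 dB.
Σ 10^(L/10) = 6.930e+07 → L_total = 10·log₁₀(6.930e+07) = 78.41 dB.

78.4 dB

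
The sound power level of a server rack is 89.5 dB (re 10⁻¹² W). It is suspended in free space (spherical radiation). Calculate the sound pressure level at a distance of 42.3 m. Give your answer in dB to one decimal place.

Free-field spherical radiation: L_p = L_w − 10·log₁₀(4π·r²), r = 42.3 m.
4π·r² = 2.248e+04 m², 10·log₁₀ of that is 43.519 dB.
L_p = 89.5 − 43.519 = 45.98 dB.

46.0 dB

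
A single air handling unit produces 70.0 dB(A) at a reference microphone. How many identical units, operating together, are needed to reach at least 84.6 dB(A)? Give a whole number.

The shortfall is 84.6 − 70.0 = 14.6 dB, and N units add 10·log₁₀ N, so need 10·log₁₀ N ≥ 14.6.
N ≥ 10^(14.6/10) = 28.840, so N = 29.

29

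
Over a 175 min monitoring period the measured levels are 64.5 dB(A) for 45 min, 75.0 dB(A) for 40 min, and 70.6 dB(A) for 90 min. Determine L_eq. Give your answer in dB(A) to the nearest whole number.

71 dB(A)

Weight each interval's intensity by its duration and average over T = 175 min:
Σ tᵢ·10^(Lᵢ/10) = 45·10^(64.5/10) + 40·10^(75.0/10) + 90·10^(70.6/10) = 2.425e+09.
L_eq = 10·log₁₀(2.425e+09/175) = 71.42 dB(A).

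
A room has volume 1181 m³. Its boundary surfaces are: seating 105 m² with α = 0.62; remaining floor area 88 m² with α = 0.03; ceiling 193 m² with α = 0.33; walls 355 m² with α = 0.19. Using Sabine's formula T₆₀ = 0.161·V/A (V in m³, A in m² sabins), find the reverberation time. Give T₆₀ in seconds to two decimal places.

Summing Sᵢαᵢ: 105·0.62 + 88·0.03 + 193·0.33 + 355·0.19 = 198.88 m².
T₆₀ = 0.161·V/A = 0.161·1181/198.88 = 0.956 s.

0.96 s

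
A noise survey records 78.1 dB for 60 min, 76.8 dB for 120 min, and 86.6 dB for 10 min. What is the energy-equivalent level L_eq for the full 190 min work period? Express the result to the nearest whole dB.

L_eq = 10·log₁₀[(1/T)·Σ tᵢ·10^(Lᵢ/10)] with T = 190 min.
Σ tᵢ·10^(Lᵢ/10) = 60·10^(78.1/10) + 120·10^(76.8/10) + 10·10^(86.6/10) = 1.419e+10.
L_eq = 10·log₁₀(1.419e+10/190) = 78.73 dB.

79 dB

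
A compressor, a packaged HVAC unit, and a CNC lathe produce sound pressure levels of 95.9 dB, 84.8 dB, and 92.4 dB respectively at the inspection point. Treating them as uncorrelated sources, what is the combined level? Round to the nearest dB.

98 dB

Incoherent sources combine by intensity addition: L_total = 10·log₁₀(Σ 10^(L_i/10)).
Σ 10^(L/10) = 10^(95.9/10) + 10^(84.8/10) + 10^(92.4/10) = 5.930e+09.
L_total = 10·log₁₀(5.930e+09) = 97.73 dB.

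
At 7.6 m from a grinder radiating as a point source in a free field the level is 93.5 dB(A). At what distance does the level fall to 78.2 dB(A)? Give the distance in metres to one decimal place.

The 15.3 dB drop corresponds to a distance ratio of 10^(15.3/20) for a point source.
r₂ = 7.6·10^((93.5−78.2)/20) = 7.6·10^(15.3/20) = 44.24 m.

44.2 m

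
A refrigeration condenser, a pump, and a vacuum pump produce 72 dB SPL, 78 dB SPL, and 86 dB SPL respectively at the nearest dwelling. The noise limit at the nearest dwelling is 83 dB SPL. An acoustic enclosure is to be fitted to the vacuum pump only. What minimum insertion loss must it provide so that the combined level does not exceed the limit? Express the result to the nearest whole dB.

Fixed contribution from the other sources: Σ 10^(L/10) = 10^(72/10) + 10^(78/10) = 7.894e+07 (78.97 dB SPL).
To meet 83 dB SPL overall, the treated vacuum pump may contribute at most 10^(83/10) − 7.894e+07 = 1.206e+08, i.e. 80.81 dB SPL.
So the vacuum pump must be reduced from 86 to 80.81 dB SPL: IL = 5.19 dB.

5 dB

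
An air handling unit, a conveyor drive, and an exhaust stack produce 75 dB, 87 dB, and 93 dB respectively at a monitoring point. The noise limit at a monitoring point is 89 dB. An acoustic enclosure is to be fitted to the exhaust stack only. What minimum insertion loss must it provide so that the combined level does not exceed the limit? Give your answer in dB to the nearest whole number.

9 dB

Everything except the exhaust stack sums to 10^(75/10) + 10^(87/10) = 5.328e+08 in linear terms, 87.27 dB.
To meet 89 dB overall, the treated exhaust stack may contribute at most 10^(89/10) − 5.328e+08 = 2.615e+08, i.e. 84.18 dB.
Required insertion loss = 93 − 84.18 = 8.82 dB.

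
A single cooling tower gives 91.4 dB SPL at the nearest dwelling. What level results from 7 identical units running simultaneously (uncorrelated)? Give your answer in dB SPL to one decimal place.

99.9 dB SPL

With 7 equal, uncorrelated contributions the intensity is 7× that of one unit, giving a rise of 10·log₁₀ 7.
L_total = 91.4 + 10·log₁₀(7) = 91.4 + 8.451 = 99.85 dB SPL.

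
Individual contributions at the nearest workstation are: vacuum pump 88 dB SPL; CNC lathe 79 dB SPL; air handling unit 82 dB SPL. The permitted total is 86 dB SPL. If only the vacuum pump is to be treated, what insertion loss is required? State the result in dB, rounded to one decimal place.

6.0 dB

Fixed contribution from the other sources: Σ 10^(L/10) = 10^(79/10) + 10^(82/10) = 2.379e+08 (83.76 dB SPL).
The limit corresponds to 10^(86/10) = 3.981e+08; subtracting the fixed part leaves 1.602e+08 for the vacuum pump, i.e. 82.05 dB SPL.
Required insertion loss = 88 − 82.05 = 5.95 dB.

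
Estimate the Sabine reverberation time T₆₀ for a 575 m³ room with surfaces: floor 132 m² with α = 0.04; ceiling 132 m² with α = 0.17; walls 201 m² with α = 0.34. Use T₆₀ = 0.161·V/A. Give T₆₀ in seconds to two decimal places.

Summing Sᵢαᵢ: 132·0.04 + 132·0.17 + 201·0.34 = 96.06 m².
T₆₀ = 0.161 × 575 / 96.06 = 0.964 s.

0.96 s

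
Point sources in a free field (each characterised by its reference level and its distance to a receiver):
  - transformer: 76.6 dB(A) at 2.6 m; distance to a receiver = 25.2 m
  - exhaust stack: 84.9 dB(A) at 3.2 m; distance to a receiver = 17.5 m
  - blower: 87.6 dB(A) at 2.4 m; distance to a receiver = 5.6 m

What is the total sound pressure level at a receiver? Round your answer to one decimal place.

80.7 dB(A)

First find each source's level at the receiver (point-source: −20·log₁₀(r/r_ref)), then combine on an intensity basis.
transformer: 76.6 − 20·log₁₀(25.2/2.6) = 76.6 − 19.73 = 56.87 dB(A).
exhaust stack: 84.9 − 20·log₁₀(17.5/3.2) = 84.9 − 14.76 = 70.14 dB(A).
blower: 87.6 − 20·log₁₀(5.6/2.4) = 87.6 − 7.36 = 80.24 dB(A).
Σ 10^(L/10) = 1.165e+08 → L_total = 10·log₁₀(1.165e+08) = 80.66 dB(A).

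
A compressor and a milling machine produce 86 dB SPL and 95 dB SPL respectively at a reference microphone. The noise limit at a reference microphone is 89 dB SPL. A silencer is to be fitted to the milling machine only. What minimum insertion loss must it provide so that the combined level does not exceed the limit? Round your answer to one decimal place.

Everything except the milling machine sums to 10^(86/10) = 3.981e+08 in linear terms, 86.00 dB SPL.
To meet 89 dB SPL overall, the treated milling machine may contribute at most 10^(89/10) − 3.981e+08 = 3.962e+08, i.e. 85.98 dB SPL.
So the milling machine must be reduced from 95 to 85.98 dB SPL: IL = 9.02 dB.

9.0 dB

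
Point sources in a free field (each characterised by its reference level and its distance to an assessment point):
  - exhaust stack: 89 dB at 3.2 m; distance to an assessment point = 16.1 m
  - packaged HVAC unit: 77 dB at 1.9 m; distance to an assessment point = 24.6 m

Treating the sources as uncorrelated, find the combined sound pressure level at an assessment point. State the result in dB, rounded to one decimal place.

First find each source's level at the receiver (point-source: −20·log₁₀(r/r_ref)), then combine on an intensity basis.
exhaust stack: 89 − 20·log₁₀(16.1/3.2) = 89 − 14.03 = 74.97 dB.
packaged HVAC unit: 77 − 20·log₁₀(24.6/1.9) = 77 − 22.24 = 54.76 dB.
Σ 10^(L/10) = 3.168e+07 → L_total = 10·log₁₀(3.168e+07) = 75.01 dB.

75.0 dB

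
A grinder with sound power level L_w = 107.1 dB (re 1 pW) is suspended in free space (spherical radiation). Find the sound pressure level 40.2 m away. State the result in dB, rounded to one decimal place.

64.0 dB

Free-field spherical radiation: L_p = L_w − 10·log₁₀(4π·r²), r = 40.2 m.
4π·r² = 2.031e+04 m², 10·log₁₀ of that is 43.077 dB.
L_p = 107.1 − 43.077 = 64.02 dB.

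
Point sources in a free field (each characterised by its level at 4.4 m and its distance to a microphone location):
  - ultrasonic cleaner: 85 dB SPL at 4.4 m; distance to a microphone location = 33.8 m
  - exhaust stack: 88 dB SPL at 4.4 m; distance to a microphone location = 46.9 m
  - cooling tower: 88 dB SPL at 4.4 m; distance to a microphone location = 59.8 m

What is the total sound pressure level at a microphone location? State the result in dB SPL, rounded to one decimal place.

71.6 dB SPL

Propagate each source to the receiver with L = L_ref − 20·log₁₀(r/r_ref), then add intensities.
ultrasonic cleaner: 85 − 20·log₁₀(33.8/4.4) = 85 − 17.71 = 67.29 dB SPL.
exhaust stack: 88 − 20·log₁₀(46.9/4.4) = 88 − 20.55 = 67.45 dB SPL.
cooling tower: 88 − 20·log₁₀(59.8/4.4) = 88 − 22.66 = 65.34 dB SPL.
Σ 10^(L/10) = 1.433e+07 → L_total = 10·log₁₀(1.433e+07) = 71.56 dB SPL.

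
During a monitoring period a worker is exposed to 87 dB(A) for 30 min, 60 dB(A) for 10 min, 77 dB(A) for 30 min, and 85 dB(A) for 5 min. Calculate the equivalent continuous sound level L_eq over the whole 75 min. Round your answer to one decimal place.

83.8 dB(A)

Weight each interval's intensity by its duration and average over T = 75 min:
Σ tᵢ·10^(Lᵢ/10) = 30·10^(87/10) + 10·10^(60/10) + 30·10^(77/10) + 5·10^(85/10) = 1.813e+10.
L_eq = 10·log₁₀(1.813e+10/75) = 83.83 dB(A).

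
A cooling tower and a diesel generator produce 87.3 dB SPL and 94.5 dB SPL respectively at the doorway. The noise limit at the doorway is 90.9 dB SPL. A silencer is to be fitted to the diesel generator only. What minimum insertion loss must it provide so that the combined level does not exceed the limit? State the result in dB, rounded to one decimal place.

6.1 dB

Fixed contribution from the other source: Σ 10^(L/10) = 10^(87.3/10) = 5.370e+08 (87.30 dB SPL).
To meet 90.9 dB SPL overall, the treated diesel generator may contribute at most 10^(90.9/10) − 5.370e+08 = 6.932e+08, i.e. 88.41 dB SPL.
So the diesel generator must be reduced from 94.5 to 88.41 dB SPL: IL = 6.09 dB.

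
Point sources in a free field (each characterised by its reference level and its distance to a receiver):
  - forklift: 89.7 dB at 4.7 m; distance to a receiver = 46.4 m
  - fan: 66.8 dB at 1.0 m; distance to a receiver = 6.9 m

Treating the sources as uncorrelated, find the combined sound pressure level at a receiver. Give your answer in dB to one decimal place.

69.9 dB

First find each source's level at the receiver (point-source: −20·log₁₀(r/r_ref)), then combine on an intensity basis.
forklift: 89.7 − 20·log₁₀(46.4/4.7) = 89.7 − 19.89 = 69.81 dB.
fan: 66.8 − 20·log₁₀(6.9/1.0) = 66.8 − 16.78 = 50.02 dB.
Σ 10^(L/10) = 9.676e+06 → L_total = 10·log₁₀(9.676e+06) = 69.86 dB.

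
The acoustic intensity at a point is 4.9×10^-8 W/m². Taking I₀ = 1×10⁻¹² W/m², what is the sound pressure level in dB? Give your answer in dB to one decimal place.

46.9 dB

Dividing by I₀ shifts the exponent by 12: I/I₀ = 4.9×10^4.
L = 10·(0.6902 + 4) = 46.90 dB.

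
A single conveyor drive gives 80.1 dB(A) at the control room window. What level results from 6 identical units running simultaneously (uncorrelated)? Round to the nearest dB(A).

88 dB(A)

L_total = L₁ + 10·log₁₀ N for N identical incoherent sources.
L_total = 80.1 + 10·log₁₀(6) = 80.1 + 7.782 = 87.88 dB(A).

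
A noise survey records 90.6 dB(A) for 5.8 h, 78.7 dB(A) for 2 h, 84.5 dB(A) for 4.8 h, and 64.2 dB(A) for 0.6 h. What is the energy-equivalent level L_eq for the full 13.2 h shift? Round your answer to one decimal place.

87.9 dB(A)

L_eq = 10·log₁₀[(1/T)·Σ tᵢ·10^(Lᵢ/10)] with T = 13.2 h.
Σ tᵢ·10^(Lᵢ/10) = 5.8·10^(90.6/10) + 2·10^(78.7/10) + 4.8·10^(84.5/10) + 0.6·10^(64.2/10) = 8.162e+09.
L_eq = 10·log₁₀(8.162e+09/13.2) = 87.91 dB(A).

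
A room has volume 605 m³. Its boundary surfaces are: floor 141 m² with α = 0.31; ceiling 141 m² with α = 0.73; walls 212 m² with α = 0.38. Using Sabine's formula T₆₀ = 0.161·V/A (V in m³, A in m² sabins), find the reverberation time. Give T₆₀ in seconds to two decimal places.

Total absorption A = 141·0.31 + 141·0.73 + 212·0.38 = 227.20 m² sabins.
T₆₀ = 0.161 × 605 / 227.20 = 0.429 s.

0.43 s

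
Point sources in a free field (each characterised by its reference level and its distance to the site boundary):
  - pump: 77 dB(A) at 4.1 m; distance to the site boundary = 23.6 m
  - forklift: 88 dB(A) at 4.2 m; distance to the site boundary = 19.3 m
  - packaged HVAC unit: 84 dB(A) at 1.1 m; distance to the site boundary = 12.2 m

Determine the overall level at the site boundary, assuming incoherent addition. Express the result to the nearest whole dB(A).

Apply inverse-square spreading to bring every level to the receiver, then sum 10^(L/10).
pump: 77 − 20·log₁₀(23.6/4.1) = 77 − 15.20 = 61.80 dB(A).
forklift: 88 − 20·log₁₀(19.3/4.2) = 88 − 13.25 = 74.75 dB(A).
packaged HVAC unit: 84 − 20·log₁₀(12.2/1.1) = 84 − 20.90 = 63.10 dB(A).
Σ 10^(L/10) = 3.343e+07 → L_total = 10·log₁₀(3.343e+07) = 75.24 dB(A).

75 dB(A)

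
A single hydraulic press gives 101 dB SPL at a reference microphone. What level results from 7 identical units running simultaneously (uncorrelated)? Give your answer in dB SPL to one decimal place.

L_total = L₁ + 10·log₁₀ N for N identical incoherent sources.
L_total = 101 + 10·log₁₀(7) = 101 + 8.451 = 109.45 dB SPL.

109.5 dB SPL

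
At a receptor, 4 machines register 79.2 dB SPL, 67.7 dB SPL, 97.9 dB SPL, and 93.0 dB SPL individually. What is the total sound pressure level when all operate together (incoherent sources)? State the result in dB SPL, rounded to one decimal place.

For uncorrelated sources the intensities add, so convert each level to linear form, sum, and take 10·log₁₀ of the total.
Σ 10^(L/10) = 10^(79.2/10) + 10^(67.7/10) + 10^(97.9/10) + 10^(93.0/10) = 8.250e+09.
L_total = 10·log₁₀(8.250e+09) = 99.16 dB SPL.

99.2 dB SPL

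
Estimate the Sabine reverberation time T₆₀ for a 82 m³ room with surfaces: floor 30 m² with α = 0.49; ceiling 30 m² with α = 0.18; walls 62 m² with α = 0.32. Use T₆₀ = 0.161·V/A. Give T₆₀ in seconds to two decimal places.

0.33 s

Total absorption A = 30·0.49 + 30·0.18 + 62·0.32 = 39.94 m² sabins.
T₆₀ = 0.161 × 82 / 39.94 = 0.331 s.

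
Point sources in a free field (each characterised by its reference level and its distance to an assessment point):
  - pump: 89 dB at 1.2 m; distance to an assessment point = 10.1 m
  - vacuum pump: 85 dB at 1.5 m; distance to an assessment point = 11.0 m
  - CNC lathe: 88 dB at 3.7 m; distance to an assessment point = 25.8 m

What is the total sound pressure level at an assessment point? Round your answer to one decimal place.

Propagate each source to the receiver with L = L_ref − 20·log₁₀(r/r_ref), then add intensities.
pump: 89 − 20·log₁₀(10.1/1.2) = 89 − 18.50 = 70.50 dB.
vacuum pump: 85 − 20·log₁₀(11.0/1.5) = 85 − 17.31 = 67.69 dB.
CNC lathe: 88 − 20·log₁₀(25.8/3.7) = 88 − 16.87 = 71.13 dB.
Σ 10^(L/10) = 3.007e+07 → L_total = 10·log₁₀(3.007e+07) = 74.78 dB.

74.8 dB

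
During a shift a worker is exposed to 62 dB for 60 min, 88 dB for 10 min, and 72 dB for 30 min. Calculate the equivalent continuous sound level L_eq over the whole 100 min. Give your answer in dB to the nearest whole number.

78 dB

L_eq = 10·log₁₀[(1/T)·Σ tᵢ·10^(Lᵢ/10)] with T = 100 min.
Σ tᵢ·10^(Lᵢ/10) = 60·10^(62/10) + 10·10^(88/10) + 30·10^(72/10) = 6.880e+09.
L_eq = 10·log₁₀(6.880e+09/100) = 78.38 dB.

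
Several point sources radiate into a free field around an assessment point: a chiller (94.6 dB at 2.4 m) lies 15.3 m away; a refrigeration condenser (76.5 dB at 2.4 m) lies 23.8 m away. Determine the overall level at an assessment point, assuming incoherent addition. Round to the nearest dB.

Propagate each source to the receiver with L = L_ref − 20·log₁₀(r/r_ref), then add intensities.
chiller: 94.6 − 20·log₁₀(15.3/2.4) = 94.6 − 16.09 = 78.51 dB.
refrigeration condenser: 76.5 − 20·log₁₀(23.8/2.4) = 76.5 − 19.93 = 56.57 dB.
Σ 10^(L/10) = 7.142e+07 → L_total = 10·log₁₀(7.142e+07) = 78.54 dB.

79 dB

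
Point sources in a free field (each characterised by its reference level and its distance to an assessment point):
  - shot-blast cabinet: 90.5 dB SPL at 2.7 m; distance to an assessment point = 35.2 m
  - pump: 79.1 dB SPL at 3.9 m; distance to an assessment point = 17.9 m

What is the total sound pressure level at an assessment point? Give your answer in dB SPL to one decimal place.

Propagate each source to the receiver with L = L_ref − 20·log₁₀(r/r_ref), then add intensities.
shot-blast cabinet: 90.5 − 20·log₁₀(35.2/2.7) = 90.5 − 22.30 = 68.20 dB SPL.
pump: 79.1 − 20·log₁₀(17.9/3.9) = 79.1 − 13.24 = 65.86 dB SPL.
Σ 10^(L/10) = 1.046e+07 → L_total = 10·log₁₀(1.046e+07) = 70.20 dB SPL.

70.2 dB SPL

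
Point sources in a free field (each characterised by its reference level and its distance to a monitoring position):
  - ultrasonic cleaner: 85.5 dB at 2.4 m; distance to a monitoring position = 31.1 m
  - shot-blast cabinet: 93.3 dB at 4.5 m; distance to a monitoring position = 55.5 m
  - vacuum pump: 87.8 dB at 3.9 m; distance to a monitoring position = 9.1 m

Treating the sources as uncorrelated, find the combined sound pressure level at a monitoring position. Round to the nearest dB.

First find each source's level at the receiver (point-source: −20·log₁₀(r/r_ref)), then combine on an intensity basis.
ultrasonic cleaner: 85.5 − 20·log₁₀(31.1/2.4) = 85.5 − 22.25 = 63.25 dB.
shot-blast cabinet: 93.3 − 20·log₁₀(55.5/4.5) = 93.3 − 21.82 = 71.48 dB.
vacuum pump: 87.8 − 20·log₁₀(9.1/3.9) = 87.8 − 7.36 = 80.44 dB.
Σ 10^(L/10) = 1.268e+08 → L_total = 10·log₁₀(1.268e+08) = 81.03 dB.

81 dB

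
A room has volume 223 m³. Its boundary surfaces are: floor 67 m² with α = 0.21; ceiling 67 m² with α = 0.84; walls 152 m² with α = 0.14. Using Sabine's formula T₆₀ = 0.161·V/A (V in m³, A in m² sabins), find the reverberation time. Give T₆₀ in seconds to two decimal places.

Total absorption A = 67·0.21 + 67·0.84 + 152·0.14 = 91.63 m² sabins.
T₆₀ = 0.161 × 223 / 91.63 = 0.392 s.

0.39 s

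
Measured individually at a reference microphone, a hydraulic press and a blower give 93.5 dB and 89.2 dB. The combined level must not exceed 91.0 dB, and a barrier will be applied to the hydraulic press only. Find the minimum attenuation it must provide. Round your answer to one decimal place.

The untreated sources together contribute 10^(89.2/10) = 8.318e+08, i.e. 89.20 dB.
To meet 91.0 dB overall, the treated hydraulic press may contribute at most 10^(91.0/10) − 8.318e+08 = 4.272e+08, i.e. 86.31 dB.
Required insertion loss = 93.5 − 86.31 = 7.19 dB.

7.2 dB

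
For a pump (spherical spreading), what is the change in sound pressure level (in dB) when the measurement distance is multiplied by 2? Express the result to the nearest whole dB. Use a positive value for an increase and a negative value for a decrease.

A point source loses 6 dB per doubling of distance; generally ΔL = −20·log₁₀(r₂/r₁).
ΔL = −20·log₁₀(2) = -6.02 dB.

-6 dB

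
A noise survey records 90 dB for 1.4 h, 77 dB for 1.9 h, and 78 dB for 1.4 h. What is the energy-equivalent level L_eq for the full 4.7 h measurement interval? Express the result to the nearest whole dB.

The energy average is taken in the linear domain: L_eq = 10·log₁₀[(Σ tᵢ·10^(Lᵢ/10))/T], T = 4.7 h.
Σ tᵢ·10^(Lᵢ/10) = 1.4·10^(90/10) + 1.9·10^(77/10) + 1.4·10^(78/10) = 1.584e+09.
L_eq = 10·log₁₀(1.584e+09/4.7) = 85.28 dB.

85 dB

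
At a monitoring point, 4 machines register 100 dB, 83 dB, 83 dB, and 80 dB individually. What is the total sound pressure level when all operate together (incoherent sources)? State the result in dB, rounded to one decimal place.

100.2 dB

Incoherent sources combine by intensity addition: L_total = 10·log₁₀(Σ 10^(L_i/10)).
Σ 10^(L/10) = 10^(100/10) + 10^(83/10) + 10^(83/10) + 10^(80/10) = 1.050e+10.
L_total = 10·log₁₀(1.050e+10) = 100.21 dB.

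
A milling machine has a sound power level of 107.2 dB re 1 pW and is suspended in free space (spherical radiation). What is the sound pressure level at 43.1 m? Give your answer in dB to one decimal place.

63.5 dB

The power spreads over a sphere of area 4π·r², so L_p = L_w − 10·log₁₀(4π·r²).
4π·r² = 2.334e+04 m², 10·log₁₀ of that is 43.682 dB.
L_p = 107.2 − 43.682 = 63.52 dB.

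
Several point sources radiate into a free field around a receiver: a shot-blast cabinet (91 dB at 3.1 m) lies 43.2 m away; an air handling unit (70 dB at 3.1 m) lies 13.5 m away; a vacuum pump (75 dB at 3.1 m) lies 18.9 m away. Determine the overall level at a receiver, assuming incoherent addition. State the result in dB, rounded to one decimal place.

69.0 dB

First find each source's level at the receiver (point-source: −20·log₁₀(r/r_ref)), then combine on an intensity basis.
shot-blast cabinet: 91 − 20·log₁₀(43.2/3.1) = 91 − 22.88 = 68.12 dB.
air handling unit: 70 − 20·log₁₀(13.5/3.1) = 70 − 12.78 = 57.22 dB.
vacuum pump: 75 − 20·log₁₀(18.9/3.1) = 75 − 15.70 = 59.30 dB.
Σ 10^(L/10) = 7.861e+06 → L_total = 10·log₁₀(7.861e+06) = 68.95 dB.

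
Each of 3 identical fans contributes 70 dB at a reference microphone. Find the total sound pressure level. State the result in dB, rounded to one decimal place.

74.8 dB

With 3 equal, uncorrelated contributions the intensity is 3× that of one unit, giving a rise of 10·log₁₀ 3.
L_total = 70 + 10·log₁₀(3) = 70 + 4.771 = 74.77 dB.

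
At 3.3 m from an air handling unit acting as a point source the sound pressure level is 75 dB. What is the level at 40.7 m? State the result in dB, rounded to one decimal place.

53.2 dB

Spherical spreading from a point source gives a 20·log₁₀(r₂/r₁) drop.
L₂ = 75 − 20·log₁₀(40.7/3.3) = 75 − 21.822 = 53.18 dB.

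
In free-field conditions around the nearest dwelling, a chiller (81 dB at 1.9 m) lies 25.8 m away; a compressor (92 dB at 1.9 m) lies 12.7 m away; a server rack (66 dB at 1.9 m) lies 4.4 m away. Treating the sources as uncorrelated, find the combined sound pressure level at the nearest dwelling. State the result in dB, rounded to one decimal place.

75.7 dB

Apply inverse-square spreading to bring every level to the receiver, then sum 10^(L/10).
chiller: 81 − 20·log₁₀(25.8/1.9) = 81 − 22.66 = 58.34 dB.
compressor: 92 − 20·log₁₀(12.7/1.9) = 92 − 16.50 = 75.50 dB.
server rack: 66 − 20·log₁₀(4.4/1.9) = 66 − 7.29 = 58.71 dB.
Σ 10^(L/10) = 3.690e+07 → L_total = 10·log₁₀(3.690e+07) = 75.67 dB.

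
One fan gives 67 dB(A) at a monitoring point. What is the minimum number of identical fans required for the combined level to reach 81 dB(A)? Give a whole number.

26

Need L₁ + 10·log₁₀ N ≥ 81, i.e. log₁₀ N ≥ 1.40.
N ≥ 10^(14.0/10) = 25.119, so N = 26.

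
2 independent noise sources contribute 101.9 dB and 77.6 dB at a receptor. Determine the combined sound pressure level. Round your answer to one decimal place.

For uncorrelated sources the intensities add, so convert each level to linear form, sum, and take 10·log₁₀ of the total.
Σ 10^(L/10) = 10^(101.9/10) + 10^(77.6/10) = 1.555e+10.
L_total = 10·log₁₀(1.555e+10) = 101.92 dB.

101.9 dB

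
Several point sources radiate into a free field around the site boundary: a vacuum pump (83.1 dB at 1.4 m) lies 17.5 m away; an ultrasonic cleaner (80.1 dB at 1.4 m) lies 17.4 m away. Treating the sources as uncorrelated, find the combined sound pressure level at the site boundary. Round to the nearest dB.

63 dB

First find each source's level at the receiver (point-source: −20·log₁₀(r/r_ref)), then combine on an intensity basis.
vacuum pump: 83.1 − 20·log₁₀(17.5/1.4) = 83.1 − 21.94 = 61.16 dB.
ultrasonic cleaner: 80.1 − 20·log₁₀(17.4/1.4) = 80.1 − 21.89 = 58.21 dB.
Σ 10^(L/10) = 1.969e+06 → L_total = 10·log₁₀(1.969e+06) = 62.94 dB.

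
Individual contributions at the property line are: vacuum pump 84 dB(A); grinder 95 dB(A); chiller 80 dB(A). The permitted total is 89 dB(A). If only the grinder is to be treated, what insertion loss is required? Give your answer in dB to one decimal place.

Fixed contribution from the other sources: Σ 10^(L/10) = 10^(84/10) + 10^(80/10) = 3.512e+08 (85.46 dB(A)).
To meet 89 dB(A) overall, the treated grinder may contribute at most 10^(89/10) − 3.512e+08 = 4.431e+08, i.e. 86.47 dB(A).
So the grinder must be reduced from 95 to 86.47 dB(A): IL = 8.53 dB.

8.5 dB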